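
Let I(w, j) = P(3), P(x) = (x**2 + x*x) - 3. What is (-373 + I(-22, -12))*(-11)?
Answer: 3938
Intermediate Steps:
P(x) = -3 + 2*x**2 (P(x) = (x**2 + x**2) - 3 = 2*x**2 - 3 = -3 + 2*x**2)
I(w, j) = 15 (I(w, j) = -3 + 2*3**2 = -3 + 2*9 = -3 + 18 = 15)
(-373 + I(-22, -12))*(-11) = (-373 + 15)*(-11) = -358*(-11) = 3938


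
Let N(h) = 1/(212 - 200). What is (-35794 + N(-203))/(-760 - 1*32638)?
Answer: 429527/400776 ≈ 1.0717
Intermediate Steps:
N(h) = 1/12
(-35794 + N(-203))/(-760 - 1*32638) = (-35794 + 1/12)/(-760 - 1*32638) = -429527/(12*(-760 - 32638)) = -429527/12/(-33398) = -429527/12*(-1/33398) = 429527/400776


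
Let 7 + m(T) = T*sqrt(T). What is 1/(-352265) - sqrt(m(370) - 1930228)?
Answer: -1/352265 - I*sqrt(1930235 - 370*sqrt(370)) ≈ -2.8388e-6 - 1386.8*I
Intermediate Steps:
m(T) = -7 + T**(3/2) (m(T) = -7 + T*sqrt(T) = -7 + T**(3/2))
1/(-352265) - sqrt(m(370) - 1930228) = 1/(-352265) - sqrt((-7 + 370**(3/2)) - 1930228) = -1/352265 - sqrt((-7 + 370*sqrt(370)) - 1930228) = -1/352265 - sqrt(-1930235 + 370*sqrt(370))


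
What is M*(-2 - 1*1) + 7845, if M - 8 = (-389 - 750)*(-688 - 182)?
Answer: -2964969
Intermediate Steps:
M = 990938 (M = 8 + (-389 - 750)*(-688 - 182) = 8 - 1139*(-870) = 8 + 990930 = 990938)
M*(-2 - 1*1) + 7845 = 990938*(-2 - 1*1) + 7845 = 990938*(-2 - 1) + 7845 = 990938*(-3) + 7845 = -2972814 + 7845 = -2964969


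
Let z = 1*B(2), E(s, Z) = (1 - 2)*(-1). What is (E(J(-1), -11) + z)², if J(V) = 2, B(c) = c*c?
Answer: 25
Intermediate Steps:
B(c) = c²
E(s, Z) = 1 (E(s, Z) = -1*(-1) = 1)
z = 4 (z = 1*2² = 1*4 = 4)
(E(J(-1), -11) + z)² = (1 + 4)² = 5² = 25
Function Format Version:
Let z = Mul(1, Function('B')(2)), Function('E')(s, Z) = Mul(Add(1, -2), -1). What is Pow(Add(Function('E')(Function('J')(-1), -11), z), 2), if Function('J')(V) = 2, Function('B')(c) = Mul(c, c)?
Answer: 25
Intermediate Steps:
Function('B')(c) = Pow(c, 2)
Function('E')(s, Z) = 1 (Function('E')(s, Z) = Mul(-1, -1) = 1)
z = 4 (z = Mul(1, Pow(2, 2)) = Mul(1, 4) = 4)
Pow(Add(Function('E')(Function('J')(-1), -11), z), 2) = Pow(Add(1, 4), 2) = Pow(5, 2) = 25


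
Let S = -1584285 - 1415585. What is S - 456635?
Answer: -3456505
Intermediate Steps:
S = -2999870
S - 456635 = -2999870 - 456635 = -3456505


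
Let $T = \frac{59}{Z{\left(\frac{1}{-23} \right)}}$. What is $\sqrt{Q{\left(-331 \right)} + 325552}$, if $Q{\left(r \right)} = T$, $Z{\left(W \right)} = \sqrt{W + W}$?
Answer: $\frac{\sqrt{1302208 - 118 i \sqrt{46}}}{2} \approx 570.57 - 0.17533 i$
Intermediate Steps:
$Z{\left(W \right)} = \sqrt{2} \sqrt{W}$ ($Z{\left(W \right)} = \sqrt{2 W} = \sqrt{2} \sqrt{W}$)
$T = - \frac{59 i \sqrt{46}}{2}$ ($T = \frac{59}{\sqrt{2} \sqrt{\frac{1}{-23}}} = \frac{59}{\sqrt{2} \sqrt{- \frac{1}{23}}} = \frac{59}{\sqrt{2} \frac{i \sqrt{23}}{23}} = \frac{59}{\frac{1}{23} i \sqrt{46}} = 59 \left(- \frac{i \sqrt{46}}{2}\right) = - \frac{59 i \sqrt{46}}{2} \approx - 200.08 i$)
$Q{\left(r \right)} = - \frac{59 i \sqrt{46}}{2}$
$\sqrt{Q{\left(-331 \right)} + 325552} = \sqrt{- \frac{59 i \sqrt{46}}{2} + 325552} = \sqrt{325552 - \frac{59 i \sqrt{46}}{2}}$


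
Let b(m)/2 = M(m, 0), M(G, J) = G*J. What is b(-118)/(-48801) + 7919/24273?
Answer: 7919/24273 ≈ 0.32625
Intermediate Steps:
b(m) = 0 (b(m) = 2*(m*0) = 2*0 = 0)
b(-118)/(-48801) + 7919/24273 = 0/(-48801) + 7919/24273 = 0*(-1/48801) + 7919*(1/24273) = 0 + 7919/24273 = 7919/24273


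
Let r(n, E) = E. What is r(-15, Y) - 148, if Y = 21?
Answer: -127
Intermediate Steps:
r(-15, Y) - 148 = 21 - 148 = -127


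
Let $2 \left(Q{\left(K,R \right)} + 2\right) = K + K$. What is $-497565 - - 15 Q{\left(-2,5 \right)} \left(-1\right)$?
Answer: $-497505$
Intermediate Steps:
$Q{\left(K,R \right)} = -2 + K$ ($Q{\left(K,R \right)} = -2 + \frac{K + K}{2} = -2 + \frac{2 K}{2} = -2 + K$)
$-497565 - - 15 Q{\left(-2,5 \right)} \left(-1\right) = -497565 - - 15 \left(-2 - 2\right) \left(-1\right) = -497565 - \left(-15\right) \left(-4\right) \left(-1\right) = -497565 - 60 \left(-1\right) = -497565 - -60 = -497565 + 60 = -497505$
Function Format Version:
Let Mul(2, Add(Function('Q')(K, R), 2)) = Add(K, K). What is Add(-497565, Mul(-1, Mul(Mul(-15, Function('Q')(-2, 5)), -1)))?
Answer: -497505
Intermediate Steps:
Function('Q')(K, R) = Add(-2, K) (Function('Q')(K, R) = Add(-2, Mul(Rational(1, 2), Add(K, K))) = Add(-2, Mul(Rational(1, 2), Mul(2, K))) = Add(-2, K))
Add(-497565, Mul(-1, Mul(Mul(-15, Function('Q')(-2, 5)), -1))) = Add(-497565, Mul(-1, Mul(Mul(-15, Add(-2, -2)), -1))) = Add(-497565, Mul(-1, Mul(Mul(-15, -4), -1))) = Add(-497565, Mul(-1, Mul(60, -1))) = Add(-497565, Mul(-1, -60)) = Add(-497565, 60) = -497505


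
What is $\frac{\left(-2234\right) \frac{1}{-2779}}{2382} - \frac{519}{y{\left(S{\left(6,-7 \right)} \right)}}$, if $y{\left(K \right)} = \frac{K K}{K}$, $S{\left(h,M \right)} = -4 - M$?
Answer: $- \frac{572592380}{3309789} \approx -173.0$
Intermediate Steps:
$y{\left(K \right)} = K$ ($y{\left(K \right)} = \frac{K^{2}}{K} = K$)
$\frac{\left(-2234\right) \frac{1}{-2779}}{2382} - \frac{519}{y{\left(S{\left(6,-7 \right)} \right)}} = \frac{\left(-2234\right) \frac{1}{-2779}}{2382} - \frac{519}{-4 - -7} = \left(-2234\right) \left(- \frac{1}{2779}\right) \frac{1}{2382} - \frac{519}{-4 + 7} = \frac{2234}{2779} \cdot \frac{1}{2382} - \frac{519}{3} = \frac{1117}{3309789} - 173 = - \frac{572592380}{3309789}$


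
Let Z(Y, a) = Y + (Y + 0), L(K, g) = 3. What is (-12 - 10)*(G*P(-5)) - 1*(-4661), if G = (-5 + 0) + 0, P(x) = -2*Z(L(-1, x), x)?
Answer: 3341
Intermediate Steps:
Z(Y, a) = 2*Y (Z(Y, a) = Y + Y = 2*Y)
P(x) = -12 (P(x) = -4*3 = -2*6 = -12)
G = -5 (G = -5 + 0 = -5)
(-12 - 10)*(G*P(-5)) - 1*(-4661) = (-12 - 10)*(-5*(-12)) - 1*(-4661) = -22*60 + 4661 = -1320 + 4661 = 3341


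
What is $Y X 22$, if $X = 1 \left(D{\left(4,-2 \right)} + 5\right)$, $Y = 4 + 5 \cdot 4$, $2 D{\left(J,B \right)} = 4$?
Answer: $3696$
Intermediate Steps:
$D{\left(J,B \right)} = 2$ ($D{\left(J,B \right)} = \frac{1}{2} \cdot 4 = 2$)
$Y = 24$ ($Y = 4 + 20 = 24$)
$X = 7$ ($X = 1 \left(2 + 5\right) = 1 \cdot 7 = 7$)
$Y X 22 = 24 \cdot 7 \cdot 22 = 168 \cdot 22 = 3696$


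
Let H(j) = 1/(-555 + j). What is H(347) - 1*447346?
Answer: -93047969/208 ≈ -4.4735e+5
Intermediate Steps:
H(347) - 1*447346 = 1/(-555 + 347) - 1*447346 = 1/(-208) - 447346 = -1/208 - 447346 = -93047969/208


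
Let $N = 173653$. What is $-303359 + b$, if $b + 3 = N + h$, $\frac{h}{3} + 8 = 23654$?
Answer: $-58771$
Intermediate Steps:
$h = 70938$ ($h = -24 + 3 \cdot 23654 = -24 + 70962 = 70938$)
$b = 244588$ ($b = -3 + \left(173653 + 70938\right) = -3 + 244591 = 244588$)
$-303359 + b = -303359 + 244588 = -58771$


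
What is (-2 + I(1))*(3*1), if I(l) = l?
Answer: -3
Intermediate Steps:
(-2 + I(1))*(3*1) = (-2 + 1)*(3*1) = -1*3 = -3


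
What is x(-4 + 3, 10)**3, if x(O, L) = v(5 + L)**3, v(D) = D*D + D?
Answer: 2641807540224000000000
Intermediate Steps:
v(D) = D + D**2 (v(D) = D**2 + D = D + D**2)
x(O, L) = (5 + L)**3*(6 + L)**3 (x(O, L) = ((5 + L)*(1 + (5 + L)))**3 = ((5 + L)*(6 + L))**3 = (5 + L)**3*(6 + L)**3)
x(-4 + 3, 10)**3 = ((5 + 10)**3*(6 + 10)**3)**3 = (15**3*16**3)**3 = (3375*4096)**3 = 13824000**3 = 2641807540224000000000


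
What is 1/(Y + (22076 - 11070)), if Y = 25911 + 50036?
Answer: 1/86953 ≈ 1.1500e-5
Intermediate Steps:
Y = 75947
1/(Y + (22076 - 11070)) = 1/(75947 + (22076 - 11070)) = 1/(75947 + 11006) = 1/86953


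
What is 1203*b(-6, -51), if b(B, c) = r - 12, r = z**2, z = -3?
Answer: -3609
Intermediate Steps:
r = 9 (r = (-3)**2 = 9)
b(B, c) = -3 (b(B, c) = 9 - 12 = -3)
1203*b(-6, -51) = 1203*(-3) = -3609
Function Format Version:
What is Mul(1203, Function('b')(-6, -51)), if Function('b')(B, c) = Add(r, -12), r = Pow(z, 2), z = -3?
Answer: -3609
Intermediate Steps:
r = 9 (r = Pow(-3, 2) = 9)
Function('b')(B, c) = -3 (Function('b')(B, c) = Add(9, -12) = -3)
Mul(1203, Function('b')(-6, -51)) = Mul(1203, -3) = -3609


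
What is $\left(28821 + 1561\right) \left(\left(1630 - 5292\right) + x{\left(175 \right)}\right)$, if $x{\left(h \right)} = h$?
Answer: $-105942034$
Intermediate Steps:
$\left(28821 + 1561\right) \left(\left(1630 - 5292\right) + x{\left(175 \right)}\right) = \left(28821 + 1561\right) \left(\left(1630 - 5292\right) + 175\right) = 30382 \left(\left(1630 - 5292\right) + 175\right) = 30382 \left(-3662 + 175\right) = 30382 \left(-3487\right) = -105942034$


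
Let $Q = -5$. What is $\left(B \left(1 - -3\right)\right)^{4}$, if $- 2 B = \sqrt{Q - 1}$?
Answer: $576$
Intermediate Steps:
$B = - \frac{i \sqrt{6}}{2}$ ($B = - \frac{\sqrt{-5 - 1}}{2} = - \frac{\sqrt{-6}}{2} = - \frac{i \sqrt{6}}{2} \approx - 1.2247 i$)
$\left(B \left(1 - -3\right)\right)^{4} = \left(- \frac{i \sqrt{6}}{2} \left(1 - -3\right)\right)^{4} = \left(- \frac{i \sqrt{6}}{2} \left(1 + 3\right)\right)^{4} = \left(- \frac{i \sqrt{6}}{2} \cdot 4\right)^{4} = \left(- 2 i \sqrt{6}\right)^{4} = 576$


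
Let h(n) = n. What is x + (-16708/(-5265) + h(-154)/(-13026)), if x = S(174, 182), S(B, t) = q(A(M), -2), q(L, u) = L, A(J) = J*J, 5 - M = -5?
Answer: 90726131/879255 ≈ 103.19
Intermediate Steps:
M = 10 (M = 5 - 1*(-5) = 5 + 5 = 10)
A(J) = J²
S(B, t) = 100 (S(B, t) = 10² = 100)
x = 100
x + (-16708/(-5265) + h(-154)/(-13026)) = 100 + (-16708/(-5265) - 154/(-13026)) = 100 + (-16708*(-1/5265) - 154*(-1/13026)) = 100 + (16708/5265 + 77/6513) = 100 + 2800631/879255 = 90726131/879255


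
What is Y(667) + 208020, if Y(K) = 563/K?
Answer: 138749903/667 ≈ 2.0802e+5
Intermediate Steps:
Y(667) + 208020 = 563/667 + 208020 = 138749903/667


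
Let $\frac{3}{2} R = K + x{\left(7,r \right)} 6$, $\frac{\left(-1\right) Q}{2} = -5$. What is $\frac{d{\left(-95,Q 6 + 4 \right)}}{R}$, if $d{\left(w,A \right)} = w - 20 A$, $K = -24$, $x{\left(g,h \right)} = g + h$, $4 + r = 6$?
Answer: $- \frac{275}{4} \approx -68.75$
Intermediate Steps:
$Q = 10$ ($Q = \left(-2\right) \left(-5\right) = 10$)
$r = 2$ ($r = -4 + 6 = 2$)
$d{\left(w,A \right)} = w - 20 A$
$R = 20$ ($R = \frac{2 \left(-24 + \left(7 + 2\right) 6\right)}{3} = \frac{2 \left(-24 + 9 \cdot 6\right)}{3} = \frac{2 \left(-24 + 54\right)}{3} = \frac{2}{3} \cdot 30 = 20$)
$\frac{d{\left(-95,Q 6 + 4 \right)}}{R} = \frac{-95 - 20 \left(10 \cdot 6 + 4\right)}{20} = \left(-95 - 20 \left(60 + 4\right)\right) \frac{1}{20} = \left(-95 - 1280\right) \frac{1}{20} = \left(-1375\right) \frac{1}{20} = - \frac{275}{4}$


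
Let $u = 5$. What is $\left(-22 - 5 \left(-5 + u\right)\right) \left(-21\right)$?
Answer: $462$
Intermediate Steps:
$\left(-22 - 5 \left(-5 + u\right)\right) \left(-21\right) = \left(-22 - 5 \left(-5 + 5\right)\right) \left(-21\right) = \left(-22 - 0\right) \left(-21\right) = \left(-22 + 0\right) \left(-21\right) = \left(-22\right) \left(-21\right) = 462$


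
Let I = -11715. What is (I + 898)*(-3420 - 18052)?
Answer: 232262624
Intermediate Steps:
(I + 898)*(-3420 - 18052) = (-11715 + 898)*(-3420 - 18052) = -10817*(-21472) = 232262624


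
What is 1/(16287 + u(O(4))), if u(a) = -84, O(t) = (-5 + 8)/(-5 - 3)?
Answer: 1/16203 ≈ 6.1717e-5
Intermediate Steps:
O(t) = -3/8 (O(t) = 3/(-8) = 3*(-⅛) = -3/8)
1/(16287 + u(O(4))) = 1/(16287 - 84) = 1/16203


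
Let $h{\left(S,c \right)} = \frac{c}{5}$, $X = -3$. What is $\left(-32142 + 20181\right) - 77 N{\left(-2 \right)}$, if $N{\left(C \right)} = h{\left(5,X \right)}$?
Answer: $- \frac{59574}{5} \approx -11915.0$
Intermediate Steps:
$h{\left(S,c \right)} = \frac{c}{5}$ ($h{\left(S,c \right)} = c \frac{1}{5} = \frac{c}{5}$)
$N{\left(C \right)} = - \frac{3}{5}$ ($N{\left(C \right)} = \frac{1}{5} \left(-3\right) = - \frac{3}{5}$)
$\left(-32142 + 20181\right) - 77 N{\left(-2 \right)} = \left(-32142 + 20181\right) - - \frac{231}{5} = -11961 + \frac{231}{5} = - \frac{59574}{5}$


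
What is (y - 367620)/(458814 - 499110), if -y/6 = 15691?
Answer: 76961/6716 ≈ 11.459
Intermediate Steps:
y = -94146 (y = -6*15691 = -94146)
(y - 367620)/(458814 - 499110) = (-94146 - 367620)/(458814 - 499110) = -461766/(-40296) = -461766*(-1/40296) = 76961/6716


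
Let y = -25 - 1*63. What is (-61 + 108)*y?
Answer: -4136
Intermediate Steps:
y = -88 (y = -25 - 63 = -88)
(-61 + 108)*y = (-61 + 108)*(-88) = 47*(-88) = -4136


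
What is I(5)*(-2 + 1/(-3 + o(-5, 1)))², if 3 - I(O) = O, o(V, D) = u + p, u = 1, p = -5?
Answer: -450/49 ≈ -9.1837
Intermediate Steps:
o(V, D) = -4 (o(V, D) = 1 - 5 = -4)
I(O) = 3 - O
I(5)*(-2 + 1/(-3 + o(-5, 1)))² = (3 - 1*5)*(-2 + 1/(-3 - 4))² = (3 - 5)*(-2 + 1/(-7))² = -2*(-2 - ⅐)² = -2*(-15/7)² = -2*225/49 = -450/49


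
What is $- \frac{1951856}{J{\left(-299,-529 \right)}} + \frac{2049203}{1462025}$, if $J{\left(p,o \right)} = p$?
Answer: $\frac{2854274980097}{437145475} \approx 6529.3$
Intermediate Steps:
$- \frac{1951856}{J{\left(-299,-529 \right)}} + \frac{2049203}{1462025} = - \frac{1951856}{-299} + \frac{2049203}{1462025} = \left(-1951856\right) \left(- \frac{1}{299}\right) + 2049203 \cdot \frac{1}{1462025} = \frac{1951856}{299} + \frac{2049203}{1462025} = \frac{2854274980097}{437145475}$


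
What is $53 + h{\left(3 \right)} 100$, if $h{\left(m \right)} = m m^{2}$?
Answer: $2753$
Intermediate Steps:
$h{\left(m \right)} = m^{3}$
$53 + h{\left(3 \right)} 100 = 53 + 3^{3} \cdot 100 = 53 + 27 \cdot 100 = 53 + 2700 = 2753$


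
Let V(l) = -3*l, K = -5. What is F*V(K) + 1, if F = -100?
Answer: -1499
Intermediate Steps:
F*V(K) + 1 = -(-300)*(-5) + 1 = -100*15 + 1 = -1500 + 1 = -1499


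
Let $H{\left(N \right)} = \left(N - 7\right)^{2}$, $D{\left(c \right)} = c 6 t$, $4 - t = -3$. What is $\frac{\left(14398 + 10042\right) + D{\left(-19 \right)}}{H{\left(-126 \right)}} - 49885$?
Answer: $- \frac{882392123}{17689} \approx -49884.0$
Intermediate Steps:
$t = 7$ ($t = 4 - -3 = 4 + 3 = 7$)
$D{\left(c \right)} = 42 c$ ($D{\left(c \right)} = c 6 \cdot 7 = 6 c 7 = 42 c$)
$H{\left(N \right)} = \left(-7 + N\right)^{2}$
$\frac{\left(14398 + 10042\right) + D{\left(-19 \right)}}{H{\left(-126 \right)}} - 49885 = \frac{\left(14398 + 10042\right) + 42 \left(-19\right)}{\left(-7 - 126\right)^{2}} - 49885 = \frac{24440 - 798}{\left(-133\right)^{2}} - 49885 = \frac{23642}{17689} - 49885 = - \frac{882392123}{17689}$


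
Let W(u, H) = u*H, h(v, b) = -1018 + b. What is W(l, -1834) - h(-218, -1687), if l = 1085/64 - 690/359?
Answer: -285615495/11488 ≈ -24862.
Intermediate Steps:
l = 345355/22976 (l = 1085*(1/64) - 690*1/359 = 1085/64 - 690/359 = 345355/22976 ≈ 15.031)
W(u, H) = H*u
W(l, -1834) - h(-218, -1687) = -1834*345355/22976 - (-1018 - 1687) = -316690535/11488 - 1*(-2705) = -316690535/11488 + 2705 = -285615495/11488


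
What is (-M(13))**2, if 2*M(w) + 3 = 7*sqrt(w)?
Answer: 323/2 - 21*sqrt(13)/2 ≈ 123.64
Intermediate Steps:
M(w) = -3/2 + 7*sqrt(w)/2 (M(w) = -3/2 + (7*sqrt(w))/2 = -3/2 + 7*sqrt(w)/2)
(-M(13))**2 = (-(-3/2 + 7*sqrt(13)/2))**2 = (3/2 - 7*sqrt(13)/2)**2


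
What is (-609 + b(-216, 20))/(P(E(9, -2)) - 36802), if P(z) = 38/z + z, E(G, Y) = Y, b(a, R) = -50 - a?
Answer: 443/36823 ≈ 0.012031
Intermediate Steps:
P(z) = z + 38/z
(-609 + b(-216, 20))/(P(E(9, -2)) - 36802) = (-609 + (-50 - 1*(-216)))/((-2 + 38/(-2)) - 36802) = (-609 + (-50 + 216))/((-2 + 38*(-½)) - 36802) = (-609 + 166)/((-2 - 19) - 36802) = -443/(-21 - 36802) = -443/(-36823) = -443*(-1/36823) = 443/36823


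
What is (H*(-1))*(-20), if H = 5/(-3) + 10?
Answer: 500/3 ≈ 166.67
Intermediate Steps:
H = 25/3 (H = 5*(-1/3) + 10 = -5/3 + 10 = 25/3 ≈ 8.3333)
(H*(-1))*(-20) = ((25/3)*(-1))*(-20) = -25/3*(-20) = 500/3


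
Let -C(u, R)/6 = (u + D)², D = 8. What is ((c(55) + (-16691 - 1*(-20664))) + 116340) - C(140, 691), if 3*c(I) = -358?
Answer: 754853/3 ≈ 2.5162e+5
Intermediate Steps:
c(I) = -358/3 (c(I) = (⅓)*(-358) = -358/3)
C(u, R) = -6*(8 + u)² (C(u, R) = -6*(u + 8)² = -6*(8 + u)²)
((c(55) + (-16691 - 1*(-20664))) + 116340) - C(140, 691) = ((-358/3 + (-16691 - 1*(-20664))) + 116340) - (-6)*(8 + 140)² = ((-358/3 + (-16691 + 20664)) + 116340) - (-6)*148² = ((-358/3 + 3973) + 116340) - (-6)*21904 = (11561/3 + 116340) - 1*(-131424) = 360581/3 + 131424 = 754853/3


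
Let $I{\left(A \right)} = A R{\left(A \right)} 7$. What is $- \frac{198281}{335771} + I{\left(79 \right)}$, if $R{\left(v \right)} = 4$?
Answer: $\frac{742527171}{335771} \approx 2211.4$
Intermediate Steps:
$I{\left(A \right)} = 28 A$ ($I{\left(A \right)} = A 4 \cdot 7 = 4 A 7 = 28 A$)
$- \frac{198281}{335771} + I{\left(79 \right)} = - \frac{198281}{335771} + 28 \cdot 79 = \left(-198281\right) \frac{1}{335771} + 2212 = - \frac{198281}{335771} + 2212 = \frac{742527171}{335771}$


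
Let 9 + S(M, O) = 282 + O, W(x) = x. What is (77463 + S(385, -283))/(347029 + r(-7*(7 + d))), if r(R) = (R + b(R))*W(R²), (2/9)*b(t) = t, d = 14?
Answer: -154906/34247695 ≈ -0.0045231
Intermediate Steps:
b(t) = 9*t/2
S(M, O) = 273 + O (S(M, O) = -9 + (282 + O) = 273 + O)
r(R) = 11*R³/2 (r(R) = (R + 9*R/2)*R² = (11*R/2)*R² = 11*R³/2)
(77463 + S(385, -283))/(347029 + r(-7*(7 + d))) = (77463 + (273 - 283))/(347029 + 11*(-7*(7 + 14))³/2) = (77463 - 10)/(347029 + 11*(-7*21)³/2) = 77453/(347029 + (11/2)*(-147)³) = 77453/(347029 + (11/2)*(-3176523)) = 77453/(347029 - 34941753/2) = 77453/(-34247695/2) = 77453*(-2/34247695) = -154906/34247695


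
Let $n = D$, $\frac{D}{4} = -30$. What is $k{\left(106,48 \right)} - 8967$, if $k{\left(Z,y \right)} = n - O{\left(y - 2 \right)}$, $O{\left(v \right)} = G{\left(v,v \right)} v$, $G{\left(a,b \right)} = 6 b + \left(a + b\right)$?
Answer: $-26015$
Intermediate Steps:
$G{\left(a,b \right)} = a + 7 b$
$O{\left(v \right)} = 8 v^{2}$ ($O{\left(v \right)} = \left(v + 7 v\right) v = 8 v v = 8 v^{2}$)
$D = -120$ ($D = 4 \left(-30\right) = -120$)
$n = -120$
$k{\left(Z,y \right)} = -120 - 8 \left(-2 + y\right)^{2}$ ($k{\left(Z,y \right)} = -120 - 8 \left(y - 2\right)^{2} = -120 - 8 \left(-2 + y\right)^{2}$)
$k{\left(106,48 \right)} - 8967 = \left(-120 - 8 \left(-2 + 48\right)^{2}\right) - 8967 = \left(-120 - 8 \cdot 46^{2}\right) - 8967 = \left(-120 - 16928\right) - 8967 = -17048 - 8967 = -26015$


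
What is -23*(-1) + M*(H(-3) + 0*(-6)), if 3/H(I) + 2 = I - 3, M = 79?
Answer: -53/8 ≈ -6.6250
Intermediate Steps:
H(I) = 3/(-5 + I) (H(I) = 3/(-2 + (I - 3)) = 3/(-2 + (-3 + I)) = 3/(-5 + I))
-23*(-1) + M*(H(-3) + 0*(-6)) = -23*(-1) + 79*(3/(-5 - 3) + 0*(-6)) = 23 + 79*(3/(-8) + 0) = 23 + 79*(3*(-1/8) + 0) = 23 + 79*(-3/8 + 0) = 23 + 79*(-3/8) = 23 - 237/8 = -53/8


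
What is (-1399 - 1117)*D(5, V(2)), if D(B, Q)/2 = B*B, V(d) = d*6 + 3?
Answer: -125800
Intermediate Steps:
V(d) = 3 + 6*d (V(d) = 6*d + 3 = 3 + 6*d)
D(B, Q) = 2*B**2 (D(B, Q) = 2*(B*B) = 2*B**2)
(-1399 - 1117)*D(5, V(2)) = (-1399 - 1117)*(2*5**2) = -5032*25 = -2516*50 = -125800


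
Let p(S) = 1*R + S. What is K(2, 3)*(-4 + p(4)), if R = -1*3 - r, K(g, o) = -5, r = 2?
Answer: 25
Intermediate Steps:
R = -5 (R = -1*3 - 1*2 = -3 - 2 = -5)
p(S) = -5 + S (p(S) = 1*(-5) + S = -5 + S)
K(2, 3)*(-4 + p(4)) = -5*(-4 + (-5 + 4)) = -5*(-4 - 1) = -5*(-5) = 25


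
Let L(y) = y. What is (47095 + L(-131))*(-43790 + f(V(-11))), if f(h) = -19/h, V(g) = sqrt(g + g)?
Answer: -2056553560 + 446158*I*sqrt(22)/11 ≈ -2.0566e+9 + 1.9024e+5*I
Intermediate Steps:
V(g) = sqrt(2)*sqrt(g) (V(g) = sqrt(2*g) = sqrt(2)*sqrt(g))
(47095 + L(-131))*(-43790 + f(V(-11))) = (47095 - 131)*(-43790 - 19*(-I*sqrt(22)/22)) = 46964*(-43790 - 19*(-I*sqrt(22)/22)) = 46964*(-43790 - (-19)*I*sqrt(22)/22) = 46964*(-43790 + 19*I*sqrt(22)/22) = -2056553560 + 446158*I*sqrt(22)/11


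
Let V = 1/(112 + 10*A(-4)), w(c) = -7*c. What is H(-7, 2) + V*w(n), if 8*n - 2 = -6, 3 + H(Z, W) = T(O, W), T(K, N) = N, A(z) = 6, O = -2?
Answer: -337/344 ≈ -0.97965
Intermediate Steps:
H(Z, W) = -3 + W
n = -1/2 (n = 1/4 + (1/8)*(-6) = 1/4 - 3/4 = -1/2 ≈ -0.50000)
V = 1/172 (V = 1/(112 + 10*6) = 1/(112 + 60) = 1/172 ≈ 0.0058140)
H(-7, 2) + V*w(n) = (-3 + 2) + (-7*(-1/2))/172 = -1 + (1/172)*(7/2) = -1 + 7/344 = -337/344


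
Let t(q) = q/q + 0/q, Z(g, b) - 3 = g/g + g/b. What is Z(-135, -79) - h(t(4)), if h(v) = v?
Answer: 372/79 ≈ 4.7089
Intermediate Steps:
Z(g, b) = 4 + g/b (Z(g, b) = 3 + (g/g + g/b) = 3 + (1 + g/b) = 4 + g/b)
t(q) = 1 (t(q) = 1 + 0 = 1)
Z(-135, -79) - h(t(4)) = (4 - 135/(-79)) - 1*1 = (4 - 135*(-1/79)) - 1 = (4 + 135/79) - 1 = 451/79 - 1 = 372/79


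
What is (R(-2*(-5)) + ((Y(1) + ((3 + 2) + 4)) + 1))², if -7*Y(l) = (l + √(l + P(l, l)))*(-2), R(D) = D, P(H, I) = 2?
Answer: 20176/49 + 568*√3/49 ≈ 431.83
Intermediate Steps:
Y(l) = 2*l/7 + 2*√(2 + l)/7 (Y(l) = -(l + √(l + 2))*(-2)/7 = -(l + √(2 + l))*(-2)/7 = -(-2*l - 2*√(2 + l))/7 = 2*l/7 + 2*√(2 + l)/7)
(R(-2*(-5)) + ((Y(1) + ((3 + 2) + 4)) + 1))² = (-2*(-5) + ((((2/7)*1 + 2*√(2 + 1)/7) + ((3 + 2) + 4)) + 1))² = (10 + (((2/7 + 2*√3/7) + (5 + 4)) + 1))² = (10 + (((2/7 + 2*√3/7) + 9) + 1))² = (10 + ((65/7 + 2*√3/7) + 1))² = (10 + (72/7 + 2*√3/7))² = (142/7 + 2*√3/7)²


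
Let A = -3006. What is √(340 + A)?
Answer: I*√2666 ≈ 51.633*I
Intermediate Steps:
√(340 + A) = √(340 - 3006) = √(-2666) = I*√2666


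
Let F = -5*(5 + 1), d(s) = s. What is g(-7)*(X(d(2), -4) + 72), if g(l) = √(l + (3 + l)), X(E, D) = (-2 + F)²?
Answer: 1096*I*√11 ≈ 3635.0*I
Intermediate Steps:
F = -30 (F = -5*6 = -30)
X(E, D) = 1024 (X(E, D) = (-2 - 30)² = (-32)² = 1024)
g(l) = √(3 + 2*l)
g(-7)*(X(d(2), -4) + 72) = √(3 + 2*(-7))*(1024 + 72) = √(3 - 14)*1096 = √(-11)*1096 = (I*√11)*1096 = 1096*I*√11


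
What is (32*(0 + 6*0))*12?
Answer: 0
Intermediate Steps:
(32*(0 + 6*0))*12 = (32*(0 + 0))*12 = (32*0)*12 = 0*12 = 0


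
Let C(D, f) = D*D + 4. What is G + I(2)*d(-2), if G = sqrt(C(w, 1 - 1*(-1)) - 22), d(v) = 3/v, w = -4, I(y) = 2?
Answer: -3 + I*sqrt(2) ≈ -3.0 + 1.4142*I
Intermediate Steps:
C(D, f) = 4 + D**2 (C(D, f) = D**2 + 4 = 4 + D**2)
G = I*sqrt(2) (G = sqrt((4 + (-4)**2) - 22) = sqrt((4 + 16) - 22) = sqrt(20 - 22) = sqrt(-2) = I*sqrt(2) ≈ 1.4142*I)
G + I(2)*d(-2) = I*sqrt(2) + 2*(3/(-2)) = I*sqrt(2) + 2*(3*(-1/2)) = I*sqrt(2) + 2*(-3/2) = I*sqrt(2) - 3 = -3 + I*sqrt(2)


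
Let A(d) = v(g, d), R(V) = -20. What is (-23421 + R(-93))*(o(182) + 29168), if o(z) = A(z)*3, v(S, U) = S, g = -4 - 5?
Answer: -683094181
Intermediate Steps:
g = -9
A(d) = -9
o(z) = -27 (o(z) = -9*3 = -27)
(-23421 + R(-93))*(o(182) + 29168) = (-23421 - 20)*(-27 + 29168) = -23441*29141 = -683094181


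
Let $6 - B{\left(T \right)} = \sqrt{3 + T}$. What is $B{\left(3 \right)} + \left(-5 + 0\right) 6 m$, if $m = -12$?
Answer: $366 - \sqrt{6} \approx 363.55$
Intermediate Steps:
$B{\left(T \right)} = 6 - \sqrt{3 + T}$
$B{\left(3 \right)} + \left(-5 + 0\right) 6 m = \left(6 - \sqrt{3 + 3}\right) + \left(-5 + 0\right) 6 \left(-12\right) = \left(6 - \sqrt{6}\right) + \left(-5\right) 6 \left(-12\right) = \left(6 - \sqrt{6}\right) - -360 = \left(6 - \sqrt{6}\right) + 360 = 366 - \sqrt{6}$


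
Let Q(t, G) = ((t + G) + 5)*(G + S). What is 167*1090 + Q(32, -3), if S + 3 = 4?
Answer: 181962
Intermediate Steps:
S = 1 (S = -3 + 4 = 1)
Q(t, G) = (1 + G)*(5 + G + t) (Q(t, G) = ((t + G) + 5)*(G + 1) = ((G + t) + 5)*(1 + G) = (5 + G + t)*(1 + G) = (1 + G)*(5 + G + t))
167*1090 + Q(32, -3) = 167*1090 + (5 + 32 + (-3)² + 6*(-3) - 3*32) = 182030 + (5 + 32 + 9 - 18 - 96) = 182030 - 68 = 181962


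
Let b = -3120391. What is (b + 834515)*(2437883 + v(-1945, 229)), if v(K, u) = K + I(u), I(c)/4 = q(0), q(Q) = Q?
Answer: -5568252211688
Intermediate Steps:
I(c) = 0 (I(c) = 4*0 = 0)
v(K, u) = K (v(K, u) = K + 0 = K)
(b + 834515)*(2437883 + v(-1945, 229)) = (-3120391 + 834515)*(2437883 - 1945) = -2285876*2435938 = -5568252211688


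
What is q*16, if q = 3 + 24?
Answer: 432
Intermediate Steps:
q = 27
q*16 = 27*16 = 432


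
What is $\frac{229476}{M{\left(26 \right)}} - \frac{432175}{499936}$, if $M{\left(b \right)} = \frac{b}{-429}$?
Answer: $- \frac{1892935105519}{499936} \approx -3.7864 \cdot 10^{6}$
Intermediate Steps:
$M{\left(b \right)} = - \frac{b}{429}$ ($M{\left(b \right)} = b \left(- \frac{1}{429}\right) = - \frac{b}{429}$)
$\frac{229476}{M{\left(26 \right)}} - \frac{432175}{499936} = \frac{229476}{\left(- \frac{1}{429}\right) 26} - \frac{432175}{499936} = \frac{229476}{- \frac{2}{33}} - \frac{432175}{499936} = 229476 \left(- \frac{33}{2}\right) - \frac{432175}{499936} = -3786354 - \frac{432175}{499936} = - \frac{1892935105519}{499936}$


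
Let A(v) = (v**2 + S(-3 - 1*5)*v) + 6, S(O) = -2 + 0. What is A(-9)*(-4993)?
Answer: -524265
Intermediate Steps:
S(O) = -2
A(v) = 6 + v**2 - 2*v (A(v) = (v**2 - 2*v) + 6 = 6 + v**2 - 2*v)
A(-9)*(-4993) = (6 + (-9)**2 - 2*(-9))*(-4993) = (6 + 81 + 18)*(-4993) = 105*(-4993) = -524265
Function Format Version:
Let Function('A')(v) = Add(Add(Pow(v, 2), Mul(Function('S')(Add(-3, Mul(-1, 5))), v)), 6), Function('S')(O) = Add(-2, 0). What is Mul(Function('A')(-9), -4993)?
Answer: -524265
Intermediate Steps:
Function('S')(O) = -2
Function('A')(v) = Add(6, Pow(v, 2), Mul(-2, v)) (Function('A')(v) = Add(Add(Pow(v, 2), Mul(-2, v)), 6) = Add(6, Pow(v, 2), Mul(-2, v)))
Mul(Function('A')(-9), -4993) = Mul(Add(6, Pow(-9, 2), Mul(-2, -9)), -4993) = Mul(Add(6, 81, 18), -4993) = Mul(105, -4993) = -524265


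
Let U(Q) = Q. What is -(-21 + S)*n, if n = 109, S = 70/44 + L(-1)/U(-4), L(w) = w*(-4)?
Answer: 48941/22 ≈ 2224.6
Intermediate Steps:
L(w) = -4*w
S = 13/22 (S = 70/44 - 4*(-1)/(-4) = 70*(1/44) + 4*(-1/4) = 35/22 - 1 = 13/22 ≈ 0.59091)
-(-21 + S)*n = -(-21 + 13/22)*109 = -(-449)*109/22 = -1*(-48941/22) = 48941/22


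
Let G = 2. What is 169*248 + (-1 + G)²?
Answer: 41913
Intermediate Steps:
169*248 + (-1 + G)² = 169*248 + (-1 + 2)² = 41912 + 1² = 41912 + 1 = 41913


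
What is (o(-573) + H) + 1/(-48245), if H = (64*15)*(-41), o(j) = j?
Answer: -1926567586/48245 ≈ -39933.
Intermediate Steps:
H = -39360 (H = 960*(-41) = -39360)
(o(-573) + H) + 1/(-48245) = (-573 - 39360) + 1/(-48245) = -39933 - 1/48245 = -1926567586/48245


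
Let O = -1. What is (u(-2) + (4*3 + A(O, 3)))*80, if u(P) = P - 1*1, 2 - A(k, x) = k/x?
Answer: 2720/3 ≈ 906.67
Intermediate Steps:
A(k, x) = 2 - k/x
u(P) = -1 + P (u(P) = P - 1 = -1 + P)
(u(-2) + (4*3 + A(O, 3)))*80 = ((-1 - 2) + (4*3 + (2 - 1*(-1)/3)))*80 = (-3 + (12 + (2 - 1*(-1)*⅓)))*80 = (-3 + (12 + (2 + ⅓)))*80 = (-3 + (12 + 7/3))*80 = (-3 + 43/3)*80 = (34/3)*80 = 2720/3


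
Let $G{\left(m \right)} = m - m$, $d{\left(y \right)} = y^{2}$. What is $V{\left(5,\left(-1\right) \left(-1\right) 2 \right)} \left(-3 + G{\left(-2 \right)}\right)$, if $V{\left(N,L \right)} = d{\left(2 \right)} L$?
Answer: $-24$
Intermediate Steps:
$G{\left(m \right)} = 0$
$V{\left(N,L \right)} = 4 L$ ($V{\left(N,L \right)} = 2^{2} L = 4 L$)
$V{\left(5,\left(-1\right) \left(-1\right) 2 \right)} \left(-3 + G{\left(-2 \right)}\right) = 4 \left(-1\right) \left(-1\right) 2 \left(-3 + 0\right) = 4 \cdot 1 \cdot 2 \left(-3\right) = 4 \cdot 2 \left(-3\right) = 8 \left(-3\right) = -24$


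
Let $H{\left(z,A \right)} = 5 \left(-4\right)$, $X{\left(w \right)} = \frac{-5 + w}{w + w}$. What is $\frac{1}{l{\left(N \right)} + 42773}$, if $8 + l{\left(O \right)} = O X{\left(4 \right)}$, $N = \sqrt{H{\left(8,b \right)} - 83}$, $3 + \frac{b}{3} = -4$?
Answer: $\frac{2736960}{117046094503} + \frac{8 i \sqrt{103}}{117046094503} \approx 2.3384 \cdot 10^{-5} + 6.9367 \cdot 10^{-10} i$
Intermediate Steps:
$X{\left(w \right)} = \frac{-5 + w}{2 w}$
$b = -21$ ($b = -9 + 3 \left(-4\right) = -9 - 12 = -21$)
$H{\left(z,A \right)} = -20$
$N = i \sqrt{103}$ ($N = \sqrt{-20 - 83} = \sqrt{-103} = i \sqrt{103} \approx 10.149 i$)
$l{\left(O \right)} = -8 - \frac{O}{8}$ ($l{\left(O \right)} = -8 + O \frac{-5 + 4}{2 \cdot 4} = -8 + O \frac{1}{2} \cdot \frac{1}{4} \left(-1\right) = -8 + O \left(- \frac{1}{8}\right) = -8 - \frac{O}{8}$)
$\frac{1}{l{\left(N \right)} + 42773} = \frac{1}{\left(-8 - \frac{i \sqrt{103}}{8}\right) + 42773} = \frac{1}{42765 - \frac{i \sqrt{103}}{8}}$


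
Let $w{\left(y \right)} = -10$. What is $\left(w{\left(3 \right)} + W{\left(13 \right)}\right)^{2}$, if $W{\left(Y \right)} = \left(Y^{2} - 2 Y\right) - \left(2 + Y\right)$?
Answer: $13924$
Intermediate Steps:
$W{\left(Y \right)} = -2 + Y^{2} - 3 Y$
$\left(w{\left(3 \right)} + W{\left(13 \right)}\right)^{2} = \left(-10 - \left(41 - 169\right)\right)^{2} = \left(-10 - -128\right)^{2} = \left(-10 + 128\right)^{2} = 118^{2} = 13924$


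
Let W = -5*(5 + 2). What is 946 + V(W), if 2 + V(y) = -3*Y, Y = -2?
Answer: 950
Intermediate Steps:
W = -35 (W = -5*7 = -35)
V(y) = 4 (V(y) = -2 - 3*(-2) = -2 + 6 = 4)
946 + V(W) = 946 + 4 = 950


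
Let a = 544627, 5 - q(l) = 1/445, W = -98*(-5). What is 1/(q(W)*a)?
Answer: 445/1211250448 ≈ 3.6739e-7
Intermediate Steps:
W = 490
q(l) = 2224/445 (q(l) = 5 - 1/445 = 2224/445)
1/(q(W)*a) = 1/((2224/445)*544627) = (445/2224)*(1/544627) = 445/1211250448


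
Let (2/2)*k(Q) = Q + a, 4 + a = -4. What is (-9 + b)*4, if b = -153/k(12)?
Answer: -189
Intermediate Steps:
a = -8 (a = -4 - 4 = -8)
k(Q) = -8 + Q (k(Q) = Q - 8 = -8 + Q)
b = -153/4 (b = -153/(-8 + 12) = -153/4 ≈ -38.250)
(-9 + b)*4 = (-9 - 153/4)*4 = -189/4*4 = -189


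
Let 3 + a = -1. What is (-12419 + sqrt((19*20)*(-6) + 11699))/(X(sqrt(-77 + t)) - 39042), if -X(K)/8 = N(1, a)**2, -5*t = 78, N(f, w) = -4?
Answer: 12419/39170 - sqrt(9419)/39170 ≈ 0.31458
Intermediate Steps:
a = -4 (a = -3 - 1 = -4)
t = -78/5 (t = -1/5*78 = -78/5 ≈ -15.600)
X(K) = -128 (X(K) = -8*(-4)**2 = -8*16 = -128)
(-12419 + sqrt((19*20)*(-6) + 11699))/(X(sqrt(-77 + t)) - 39042) = (-12419 + sqrt((19*20)*(-6) + 11699))/(-128 - 39042) = (-12419 + sqrt(380*(-6) + 11699))/(-39170) = (-12419 + sqrt(-2280 + 11699))*(-1/39170) = (-12419 + sqrt(9419))*(-1/39170) = 12419/39170 - sqrt(9419)/39170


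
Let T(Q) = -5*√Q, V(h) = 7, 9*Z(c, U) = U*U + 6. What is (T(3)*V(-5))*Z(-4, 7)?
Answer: -1925*√3/9 ≈ -370.47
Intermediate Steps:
Z(c, U) = ⅔ + U²/9 (Z(c, U) = (U*U + 6)/9 = (U² + 6)/9 = (6 + U²)/9 = ⅔ + U²/9)
(T(3)*V(-5))*Z(-4, 7) = (-5*√3*7)*(⅔ + (⅑)*7²) = (-35*√3)*(⅔ + (⅑)*49) = (-35*√3)*(⅔ + 49/9) = -35*√3*(55/9) = -1925*√3/9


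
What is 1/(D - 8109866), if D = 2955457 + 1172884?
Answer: -1/3981525 ≈ -2.5116e-7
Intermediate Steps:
D = 4128341
1/(D - 8109866) = 1/(4128341 - 8109866) = 1/(-3981525) = -1/3981525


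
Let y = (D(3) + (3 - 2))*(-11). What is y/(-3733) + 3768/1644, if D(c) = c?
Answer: 1178190/511421 ≈ 2.3038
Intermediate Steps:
y = -44 (y = (3 + (3 - 2))*(-11) = (3 + 1)*(-11) = 4*(-11) = -44)
y/(-3733) + 3768/1644 = -44/(-3733) + 3768/1644 = -44*(-1/3733) + 3768*(1/1644) = 44/3733 + 314/137 = 1178190/511421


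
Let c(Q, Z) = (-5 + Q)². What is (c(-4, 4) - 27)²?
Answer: 2916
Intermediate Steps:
(c(-4, 4) - 27)² = ((-5 - 4)² - 27)² = ((-9)² - 27)² = (81 - 27)² = 54² = 2916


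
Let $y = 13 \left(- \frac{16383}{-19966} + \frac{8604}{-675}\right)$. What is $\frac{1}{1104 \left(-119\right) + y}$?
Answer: $- \frac{1497450}{196961155223} \approx -7.6028 \cdot 10^{-6}$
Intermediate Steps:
$y = - \frac{232164023}{1497450}$ ($y = 13 \left(\left(-16383\right) \left(- \frac{1}{19966}\right) + 8604 \left(- \frac{1}{675}\right)\right) = 13 \left(\frac{16383}{19966} - \frac{956}{75}\right) = 13 \left(- \frac{17858771}{1497450}\right) = - \frac{232164023}{1497450} \approx -155.04$)
$\frac{1}{1104 \left(-119\right) + y} = \frac{1}{1104 \left(-119\right) - \frac{232164023}{1497450}} = \frac{1}{-131376 - \frac{232164023}{1497450}} = \frac{1}{- \frac{196961155223}{1497450}} = - \frac{1497450}{196961155223}$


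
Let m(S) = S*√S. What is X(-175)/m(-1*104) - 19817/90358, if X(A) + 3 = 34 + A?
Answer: -19817/90358 - 9*I*√26/338 ≈ -0.21932 - 0.13577*I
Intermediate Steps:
X(A) = 31 + A (X(A) = -3 + (34 + A) = 31 + A)
m(S) = S^(3/2)
X(-175)/m(-1*104) - 19817/90358 = (31 - 175)/((-1*104)^(3/2)) - 19817/90358 = -144*I*√26/5408 - 19817*1/90358 = -144*I*√26/5408 - 19817/90358 = -9*I*√26/338 - 19817/90358 = -19817/90358 - 9*I*√26/338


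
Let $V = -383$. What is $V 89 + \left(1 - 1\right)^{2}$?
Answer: $-34087$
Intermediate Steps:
$V 89 + \left(1 - 1\right)^{2} = \left(-383\right) 89 + \left(1 - 1\right)^{2} = -34087 + 0^{2} = -34087 + 0 = -34087$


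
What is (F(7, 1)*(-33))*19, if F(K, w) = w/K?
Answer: -627/7 ≈ -89.571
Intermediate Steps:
(F(7, 1)*(-33))*19 = ((1/7)*(-33))*19 = ((1*(⅐))*(-33))*19 = ((⅐)*(-33))*19 = -33/7*19 = -627/7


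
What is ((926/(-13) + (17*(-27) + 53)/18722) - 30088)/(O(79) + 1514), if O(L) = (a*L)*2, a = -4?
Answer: -524309987/15333318 ≈ -34.194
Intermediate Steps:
O(L) = -8*L (O(L) = -4*L*2 = -8*L)
((926/(-13) + (17*(-27) + 53)/18722) - 30088)/(O(79) + 1514) = ((926/(-13) + (17*(-27) + 53)/18722) - 30088)/(-8*79 + 1514) = ((926*(-1/13) + (-459 + 53)*(1/18722)) - 30088)/(-632 + 1514) = ((-926/13 - 406*1/18722) - 30088)/882 = ((-926/13 - 203/9361) - 30088)*(1/882) = (-8670925/121693 - 30088)*(1/882) = -3670169909/121693*1/882 = -524309987/15333318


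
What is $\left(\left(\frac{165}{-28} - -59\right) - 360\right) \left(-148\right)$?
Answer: $\frac{317941}{7} \approx 45420.0$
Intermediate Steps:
$\left(\left(\frac{165}{-28} - -59\right) - 360\right) \left(-148\right) = \left(\left(165 \left(- \frac{1}{28}\right) + 59\right) - 360\right) \left(-148\right) = \left(\left(- \frac{165}{28} + 59\right) - 360\right) \left(-148\right) = \left(\frac{1487}{28} - 360\right) \left(-148\right) = \left(- \frac{8593}{28}\right) \left(-148\right) = \frac{317941}{7}$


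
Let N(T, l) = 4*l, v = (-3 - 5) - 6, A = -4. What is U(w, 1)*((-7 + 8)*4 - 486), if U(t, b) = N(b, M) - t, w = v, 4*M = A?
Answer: -4820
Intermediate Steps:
M = -1 (M = (¼)*(-4) = -1)
v = -14 (v = -8 - 6 = -14)
w = -14
U(t, b) = -4 - t (U(t, b) = 4*(-1) - t = -4 - t)
U(w, 1)*((-7 + 8)*4 - 486) = (-4 - 1*(-14))*((-7 + 8)*4 - 486) = (-4 + 14)*(1*4 - 486) = 10*(4 - 486) = 10*(-482) = -4820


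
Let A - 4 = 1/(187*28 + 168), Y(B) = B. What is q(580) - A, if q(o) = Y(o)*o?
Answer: 1817883983/5404 ≈ 3.3640e+5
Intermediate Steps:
q(o) = o² (q(o) = o*o = o²)
A = 21617/5404 (A = 4 + 1/(187*28 + 168) = 4 + 1/(5236 + 168) = 4 + 1/5404 = 21617/5404 ≈ 4.0002)
q(580) - A = 580² - 1*21617/5404 = 336400 - 21617/5404 = 1817883983/5404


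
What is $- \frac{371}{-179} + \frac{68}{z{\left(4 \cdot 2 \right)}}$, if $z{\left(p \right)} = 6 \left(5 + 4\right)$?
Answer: $\frac{16103}{4833} \approx 3.3319$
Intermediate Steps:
$z{\left(p \right)} = 54$ ($z{\left(p \right)} = 6 \cdot 9 = 54$)
$- \frac{371}{-179} + \frac{68}{z{\left(4 \cdot 2 \right)}} = - \frac{371}{-179} + \frac{68}{54} = \left(-371\right) \left(- \frac{1}{179}\right) + 68 \cdot \frac{1}{54} = \frac{371}{179} + \frac{34}{27} = \frac{16103}{4833}$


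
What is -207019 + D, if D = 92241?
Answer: -114778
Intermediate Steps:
-207019 + D = -207019 + 92241 = -114778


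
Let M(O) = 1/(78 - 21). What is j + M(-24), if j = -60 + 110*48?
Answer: 297541/57 ≈ 5220.0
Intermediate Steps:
M(O) = 1/57
j = 5220 (j = -60 + 5280 = 5220)
j + M(-24) = 5220 + 1/57 = 297541/57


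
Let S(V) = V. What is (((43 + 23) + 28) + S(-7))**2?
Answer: 7569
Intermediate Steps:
(((43 + 23) + 28) + S(-7))**2 = (((43 + 23) + 28) - 7)**2 = ((66 + 28) - 7)**2 = (94 - 7)**2 = 87**2 = 7569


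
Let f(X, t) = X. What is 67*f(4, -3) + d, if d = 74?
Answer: 342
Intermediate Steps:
67*f(4, -3) + d = 67*4 + 74 = 268 + 74 = 342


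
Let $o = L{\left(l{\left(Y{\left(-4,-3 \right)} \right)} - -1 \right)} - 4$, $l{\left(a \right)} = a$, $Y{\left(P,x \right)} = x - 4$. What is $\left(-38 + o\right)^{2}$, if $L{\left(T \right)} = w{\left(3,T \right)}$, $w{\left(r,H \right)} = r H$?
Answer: $3600$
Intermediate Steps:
$Y{\left(P,x \right)} = -4 + x$ ($Y{\left(P,x \right)} = x - 4 = -4 + x$)
$w{\left(r,H \right)} = H r$
$L{\left(T \right)} = 3 T$ ($L{\left(T \right)} = T 3 = 3 T$)
$o = -22$ ($o = 3 \left(\left(-4 - 3\right) - -1\right) - 4 = 3 \left(-7 + 1\right) - 4 = 3 \left(-6\right) - 4 = -18 - 4 = -22$)
$\left(-38 + o\right)^{2} = \left(-38 - 22\right)^{2} = \left(-60\right)^{2} = 3600$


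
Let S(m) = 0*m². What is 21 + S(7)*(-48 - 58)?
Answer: 21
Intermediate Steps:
S(m) = 0
21 + S(7)*(-48 - 58) = 21 + 0*(-48 - 58) = 21 + 0*(-106) = 21 + 0 = 21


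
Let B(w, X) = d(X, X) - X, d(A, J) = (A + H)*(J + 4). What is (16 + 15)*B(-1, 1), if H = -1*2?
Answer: -186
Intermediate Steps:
H = -2
d(A, J) = (-2 + A)*(4 + J) (d(A, J) = (A - 2)*(J + 4) = (-2 + A)*(4 + J))
B(w, X) = -8 + X + X² (B(w, X) = (-8 - 2*X + 4*X + X*X) - X = (-8 - 2*X + 4*X + X²) - X = (-8 + X² + 2*X) - X = -8 + X + X²)
(16 + 15)*B(-1, 1) = (16 + 15)*(-8 + 1 + 1²) = 31*(-8 + 1 + 1) = 31*(-6) = -186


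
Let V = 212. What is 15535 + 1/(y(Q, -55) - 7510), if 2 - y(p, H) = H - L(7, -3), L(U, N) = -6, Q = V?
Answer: 115875564/7459 ≈ 15535.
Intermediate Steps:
Q = 212
y(p, H) = -4 - H (y(p, H) = 2 - (H - 1*(-6)) = 2 - (H + 6) = 2 - (6 + H) = 2 + (-6 - H) = -4 - H)
15535 + 1/(y(Q, -55) - 7510) = 15535 + 1/((-4 - 1*(-55)) - 7510) = 15535 + 1/((-4 + 55) - 7510) = 15535 + 1/(51 - 7510) = 15535 + 1/(-7459) = 15535 - 1/7459 = 115875564/7459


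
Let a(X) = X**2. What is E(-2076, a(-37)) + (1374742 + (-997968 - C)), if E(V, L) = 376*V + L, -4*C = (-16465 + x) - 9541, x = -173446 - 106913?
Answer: -1916097/4 ≈ -4.7902e+5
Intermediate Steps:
x = -280359
C = 306365/4 (C = -((-16465 - 280359) - 9541)/4 = -(-296824 - 9541)/4 = -1/4*(-306365) = 306365/4 ≈ 76591.)
E(V, L) = L + 376*V
E(-2076, a(-37)) + (1374742 + (-997968 - C)) = ((-37)**2 + 376*(-2076)) + (1374742 + (-997968 - 1*306365/4)) = (1369 - 780576) + (1374742 + (-997968 - 306365/4)) = -779207 + (1374742 - 4298237/4) = -779207 + 1200731/4 = -1916097/4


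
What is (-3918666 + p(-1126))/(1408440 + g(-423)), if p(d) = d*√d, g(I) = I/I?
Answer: -3918666/1408441 - 1126*I*√1126/1408441 ≈ -2.7823 - 0.026827*I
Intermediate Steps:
g(I) = 1
p(d) = d^(3/2)
(-3918666 + p(-1126))/(1408440 + g(-423)) = (-3918666 + (-1126)^(3/2))/(1408440 + 1) = (-3918666 - 1126*I*√1126)/1408441 = (-3918666 - 1126*I*√1126)*(1/1408441) = -3918666/1408441 - 1126*I*√1126/1408441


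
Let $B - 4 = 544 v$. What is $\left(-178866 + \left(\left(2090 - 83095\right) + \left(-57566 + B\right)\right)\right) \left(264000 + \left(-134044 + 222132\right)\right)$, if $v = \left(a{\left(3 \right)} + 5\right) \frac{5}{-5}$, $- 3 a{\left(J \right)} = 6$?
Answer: $-112338957720$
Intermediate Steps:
$a{\left(J \right)} = -2$ ($a{\left(J \right)} = \left(- \frac{1}{3}\right) 6 = -2$)
$v = -3$ ($v = \left(-2 + 5\right) \frac{5}{-5} = 3 \cdot 5 \left(- \frac{1}{5}\right) = 3 \left(-1\right) = -3$)
$B = -1628$ ($B = 4 + 544 \left(-3\right) = 4 - 1632 = -1628$)
$\left(-178866 + \left(\left(2090 - 83095\right) + \left(-57566 + B\right)\right)\right) \left(264000 + \left(-134044 + 222132\right)\right) = \left(-178866 + \left(\left(2090 - 83095\right) - 59194\right)\right) \left(264000 + \left(-134044 + 222132\right)\right) = \left(-178866 - 140199\right) \left(264000 + 88088\right) = \left(-178866 - 140199\right) 352088 = \left(-319065\right) 352088 = -112338957720$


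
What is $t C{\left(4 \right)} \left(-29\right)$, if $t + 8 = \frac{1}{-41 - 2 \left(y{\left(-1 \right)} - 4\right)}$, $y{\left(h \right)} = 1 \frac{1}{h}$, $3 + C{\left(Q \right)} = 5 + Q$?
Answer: $\frac{43326}{31} \approx 1397.6$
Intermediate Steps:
$C{\left(Q \right)} = 2 + Q$ ($C{\left(Q \right)} = -3 + \left(5 + Q\right) = 2 + Q$)
$y{\left(h \right)} = \frac{1}{h}$
$t = - \frac{249}{31}$ ($t = -8 + \frac{1}{-41 - 2 \left(\frac{1}{-1} - 4\right)} = -8 + \frac{1}{-41 - 2 \left(-1 - 4\right)} = -8 + \frac{1}{-41 - -10} = -8 + \frac{1}{-41 + 10} = -8 + \frac{1}{-31} = -8 - \frac{1}{31} = - \frac{249}{31} \approx -8.0323$)
$t C{\left(4 \right)} \left(-29\right) = - \frac{249 \left(2 + 4\right)}{31} \left(-29\right) = \left(- \frac{249}{31}\right) 6 \left(-29\right) = \left(- \frac{1494}{31}\right) \left(-29\right) = \frac{43326}{31}$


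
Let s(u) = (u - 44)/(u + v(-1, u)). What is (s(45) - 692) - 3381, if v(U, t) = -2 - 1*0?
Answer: -175138/43 ≈ -4073.0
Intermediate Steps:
v(U, t) = -2 (v(U, t) = -2 + 0 = -2)
s(u) = (-44 + u)/(-2 + u) (s(u) = (u - 44)/(u - 2) = (-44 + u)/(-2 + u))
(s(45) - 692) - 3381 = ((-44 + 45)/(-2 + 45) - 692) - 3381 = (1/43 - 692) - 3381 = -29755/43 - 3381 = -175138/43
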